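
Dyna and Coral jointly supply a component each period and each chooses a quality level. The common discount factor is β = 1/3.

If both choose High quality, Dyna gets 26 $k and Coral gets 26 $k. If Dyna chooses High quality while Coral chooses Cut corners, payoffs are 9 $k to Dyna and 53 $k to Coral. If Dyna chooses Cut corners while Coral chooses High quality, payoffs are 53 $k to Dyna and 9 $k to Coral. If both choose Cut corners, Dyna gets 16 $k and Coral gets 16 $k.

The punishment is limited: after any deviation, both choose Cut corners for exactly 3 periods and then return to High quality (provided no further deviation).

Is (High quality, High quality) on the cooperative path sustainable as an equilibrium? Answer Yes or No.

No

Comparing payoff streams over the 4 periods until play realigns: cooperate → 26(1+β+…+β^3); deviate → 53 + 16(β+…+β^3).
Cooperation is sustained iff (26−16)(β+…+β^3) ≥ 53−26.
β+…+β^3 = 1/3·(1−(1/3)^3)/(1−1/3) = 0.4815, and (53−26)/(26−16) = 2.7000.
0.4815 < 2.7000, so cooperation is not sustainable.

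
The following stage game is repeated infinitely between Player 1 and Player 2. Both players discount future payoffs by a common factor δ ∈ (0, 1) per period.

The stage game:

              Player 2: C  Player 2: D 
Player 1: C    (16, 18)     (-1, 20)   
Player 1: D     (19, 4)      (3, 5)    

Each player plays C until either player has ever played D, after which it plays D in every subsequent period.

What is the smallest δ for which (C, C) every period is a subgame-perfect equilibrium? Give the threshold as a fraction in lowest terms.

For Player 1: deviation gain 19−16 = 3, per-period punishment loss 16−3 = 13. IC gives δ ≥ 3/16.
For Player 2: gain 2, loss 13 per period, so δ ≥ 2/15.
The tighter constraint is Player 1's, so cooperation needs δ ≥ 3/16.

3/16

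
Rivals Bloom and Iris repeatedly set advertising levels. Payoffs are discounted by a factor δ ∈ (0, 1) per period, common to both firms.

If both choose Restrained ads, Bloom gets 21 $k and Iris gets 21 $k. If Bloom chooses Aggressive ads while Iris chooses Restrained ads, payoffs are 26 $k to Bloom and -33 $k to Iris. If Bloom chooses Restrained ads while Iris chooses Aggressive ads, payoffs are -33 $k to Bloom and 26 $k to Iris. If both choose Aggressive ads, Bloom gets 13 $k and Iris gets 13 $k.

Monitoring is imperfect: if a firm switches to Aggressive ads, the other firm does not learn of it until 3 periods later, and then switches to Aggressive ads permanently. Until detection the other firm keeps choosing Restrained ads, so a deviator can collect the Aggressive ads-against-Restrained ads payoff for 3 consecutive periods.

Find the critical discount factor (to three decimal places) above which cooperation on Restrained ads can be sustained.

0.727

A deviator earns 26 for 3 periods, then 13 forever; cooperating earns 21 forever. Multiplying the IC by (1−δ):
21 ≥ 26(1−δ^3) + 13δ^3, so 13·δ^3 ≥ 5 and δ^3 ≥ 5/13.
δ ≥ (5/13)^(1/3) ≈ 0.727.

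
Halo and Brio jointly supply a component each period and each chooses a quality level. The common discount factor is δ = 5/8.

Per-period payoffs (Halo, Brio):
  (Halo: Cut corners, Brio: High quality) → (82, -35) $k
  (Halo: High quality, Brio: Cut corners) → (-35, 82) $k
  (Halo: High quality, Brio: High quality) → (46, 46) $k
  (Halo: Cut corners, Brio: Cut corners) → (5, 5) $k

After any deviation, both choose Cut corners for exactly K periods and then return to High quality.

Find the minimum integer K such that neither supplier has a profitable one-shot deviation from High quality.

2

No profitable deviation requires (46−5)(δ+…+δ^K) ≥ 82−46, i.e. δ+…+δ^K ≥ 36/41 ≈ 0.8780.
With δ = 5/8, the partial sums are K=1: 0.6250, K=2: 1.0156.
K = 2 is the first length at which the sum reaches 0.8780.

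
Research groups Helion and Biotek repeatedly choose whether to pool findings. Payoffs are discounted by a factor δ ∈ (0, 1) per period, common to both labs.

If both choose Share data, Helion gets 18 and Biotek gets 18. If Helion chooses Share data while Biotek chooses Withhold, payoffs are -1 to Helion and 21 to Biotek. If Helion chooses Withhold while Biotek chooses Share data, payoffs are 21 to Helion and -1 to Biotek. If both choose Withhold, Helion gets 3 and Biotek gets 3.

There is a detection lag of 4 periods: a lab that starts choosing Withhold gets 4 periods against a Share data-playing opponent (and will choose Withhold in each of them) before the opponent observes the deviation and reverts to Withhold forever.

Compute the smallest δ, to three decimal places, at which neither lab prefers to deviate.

Deviating for the 4 undetected periods gains 21−18 = 3 per period over cooperation, then loses 18−3 = 15 per period forever once punishment starts.
Gain: 3(1 + δ + … + δ^3); loss: 15·δ^4/(1−δ).
No profitable deviation ⇔ 3(1−δ^4) ≤ 15·δ^4, i.e. δ^4 ≥ 3/(3+15) = 1/6.
Hence δ ≥ (1/6)^(1/4) ≈ 0.639.

0.639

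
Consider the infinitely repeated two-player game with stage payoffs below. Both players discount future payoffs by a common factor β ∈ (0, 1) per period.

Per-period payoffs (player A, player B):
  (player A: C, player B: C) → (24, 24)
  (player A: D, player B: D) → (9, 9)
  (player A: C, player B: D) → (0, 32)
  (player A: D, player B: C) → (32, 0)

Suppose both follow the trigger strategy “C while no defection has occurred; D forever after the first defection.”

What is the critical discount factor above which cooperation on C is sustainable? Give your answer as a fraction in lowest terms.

Cooperation forever yields 24 each period: 24/(1−β).
Deviating yields 32 once, then 9 forever: 32 + 9β/(1−β).
No profitable deviation requires 24/(1−β) ≥ 32 + 9β/(1−β).
Multiplying by (1−β): 24 ≥ 32(1−β) + 9β = 32 − 23β.
So 23β ≥ 8, i.e. β ≥ 8/23.

8/23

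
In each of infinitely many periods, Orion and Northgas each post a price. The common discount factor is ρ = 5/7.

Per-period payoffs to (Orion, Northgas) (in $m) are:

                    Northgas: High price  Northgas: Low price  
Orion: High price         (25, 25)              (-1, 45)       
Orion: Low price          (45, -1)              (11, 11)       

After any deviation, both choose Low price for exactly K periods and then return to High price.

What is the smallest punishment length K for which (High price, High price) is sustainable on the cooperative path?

No profitable deviation requires (25−11)(ρ+…+ρ^K) ≥ 45−25, i.e. ρ+…+ρ^K ≥ 10/7 ≈ 1.4286.
With ρ = 5/7, the partial sums are K=1: 0.7143, K=2: 1.2245, K=3: 1.5889.
K = 3 is the first length at which the sum reaches 1.4286.

3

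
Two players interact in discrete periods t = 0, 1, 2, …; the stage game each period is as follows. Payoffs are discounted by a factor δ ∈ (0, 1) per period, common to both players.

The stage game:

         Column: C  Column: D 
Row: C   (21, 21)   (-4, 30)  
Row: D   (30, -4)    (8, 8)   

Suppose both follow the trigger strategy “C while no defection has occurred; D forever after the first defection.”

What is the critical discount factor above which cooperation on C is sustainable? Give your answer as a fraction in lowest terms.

One-period gain from deviating is 30 − 21 = 9. The loss is 21 − 8 = 13 in every subsequent period, with present value 13·δ/(1−δ).
Deviation is unprofitable when 13·δ/(1−δ) ≥ 9, i.e. δ/(1−δ) ≥ 9/13.
Equivalently δ ≥ 9/(9+13) = 9/22.

9/22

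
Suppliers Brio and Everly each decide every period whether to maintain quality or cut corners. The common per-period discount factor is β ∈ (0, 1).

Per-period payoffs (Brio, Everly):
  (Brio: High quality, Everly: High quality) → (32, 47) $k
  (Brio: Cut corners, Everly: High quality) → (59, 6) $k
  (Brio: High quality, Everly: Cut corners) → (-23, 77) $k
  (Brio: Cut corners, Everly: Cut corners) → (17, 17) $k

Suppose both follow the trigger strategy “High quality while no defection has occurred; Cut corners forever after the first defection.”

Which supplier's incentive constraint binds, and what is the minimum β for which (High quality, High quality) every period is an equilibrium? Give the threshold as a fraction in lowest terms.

Brio; β ≥ 9/14

Brio's threshold: (59−32)/(59−17) = 9/14.
Everly's threshold: (77−47)/(77−17) = 1/2.
9/14 > 1/2, so Brio binds and β* = 9/14.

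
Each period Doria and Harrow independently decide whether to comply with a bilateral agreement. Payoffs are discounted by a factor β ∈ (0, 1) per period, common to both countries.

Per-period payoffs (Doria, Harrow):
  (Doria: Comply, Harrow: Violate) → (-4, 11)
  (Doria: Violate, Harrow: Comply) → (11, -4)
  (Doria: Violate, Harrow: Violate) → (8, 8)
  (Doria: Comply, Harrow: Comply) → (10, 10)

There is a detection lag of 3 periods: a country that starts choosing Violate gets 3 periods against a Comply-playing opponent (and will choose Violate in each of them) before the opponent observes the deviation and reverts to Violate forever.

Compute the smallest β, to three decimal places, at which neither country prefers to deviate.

0.693

Deviating for the 3 undetected periods gains 11−10 = 1 per period over cooperation, then loses 10−8 = 2 per period forever once punishment starts.
Gain: 1(1 + β + … + β^2); loss: 2·β^3/(1−β).
No profitable deviation ⇔ 1(1−β^3) ≤ 2·β^3, i.e. β^3 ≥ 1/(1+2) = 1/3.
Hence β ≥ (1/3)^(1/3) ≈ 0.693.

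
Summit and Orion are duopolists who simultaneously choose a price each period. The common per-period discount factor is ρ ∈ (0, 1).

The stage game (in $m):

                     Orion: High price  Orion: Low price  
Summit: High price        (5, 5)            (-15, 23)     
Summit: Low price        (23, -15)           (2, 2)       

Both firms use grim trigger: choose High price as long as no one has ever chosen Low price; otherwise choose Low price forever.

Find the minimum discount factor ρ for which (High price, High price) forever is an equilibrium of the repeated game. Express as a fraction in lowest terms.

One-period gain from deviating is 23 − 5 = 18. The loss is 5 − 2 = 3 in every subsequent period, with present value 3·ρ/(1−ρ).
Deviation is unprofitable when 3·ρ/(1−ρ) ≥ 18, i.e. ρ/(1−ρ) ≥ 6.
Equivalently ρ ≥ 18/(18+3) = 6/7.

6/7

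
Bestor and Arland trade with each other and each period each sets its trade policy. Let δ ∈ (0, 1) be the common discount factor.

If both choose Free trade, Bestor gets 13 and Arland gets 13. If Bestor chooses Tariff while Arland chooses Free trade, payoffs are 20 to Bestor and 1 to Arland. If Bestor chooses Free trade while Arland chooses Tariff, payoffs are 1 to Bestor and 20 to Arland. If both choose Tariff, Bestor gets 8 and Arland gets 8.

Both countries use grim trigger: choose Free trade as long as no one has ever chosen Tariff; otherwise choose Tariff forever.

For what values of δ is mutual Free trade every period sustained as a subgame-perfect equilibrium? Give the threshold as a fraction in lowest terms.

7/12

13/(1−δ) ≥ 20 + 8δ/(1−δ)
13 ≥ 20 − 12δ
δ ≥ 7/12.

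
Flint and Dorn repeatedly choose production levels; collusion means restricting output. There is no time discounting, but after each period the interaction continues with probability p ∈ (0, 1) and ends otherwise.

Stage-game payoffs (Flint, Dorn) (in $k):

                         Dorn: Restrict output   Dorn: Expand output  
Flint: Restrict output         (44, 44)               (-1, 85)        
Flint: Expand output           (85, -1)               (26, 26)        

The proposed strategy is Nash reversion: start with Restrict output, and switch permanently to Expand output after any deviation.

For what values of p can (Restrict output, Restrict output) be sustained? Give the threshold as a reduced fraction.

With no time discounting, the continuation probability p plays the role of the discount factor.
Grim-trigger IC: 44/(1−p) ≥ 85 + 26p/(1−p) ⇒ p ≥ (85−44)/(85−26) = 41/59.

41/59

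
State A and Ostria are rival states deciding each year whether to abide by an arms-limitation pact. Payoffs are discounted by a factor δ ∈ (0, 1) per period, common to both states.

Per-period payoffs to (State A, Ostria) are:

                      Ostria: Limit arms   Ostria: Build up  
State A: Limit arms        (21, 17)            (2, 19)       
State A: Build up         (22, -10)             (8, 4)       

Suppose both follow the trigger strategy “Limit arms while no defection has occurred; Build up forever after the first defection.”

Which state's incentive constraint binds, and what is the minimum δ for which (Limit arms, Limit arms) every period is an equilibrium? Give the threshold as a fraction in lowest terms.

Ostria; δ ≥ 2/15

For State A: deviation gain 22−21 = 1, per-period punishment loss 21−8 = 13. IC gives δ ≥ 1/14.
For Ostria: gain 2, loss 13 per period, so δ ≥ 2/15.
The tighter constraint is Ostria's, so cooperation needs δ ≥ 2/15.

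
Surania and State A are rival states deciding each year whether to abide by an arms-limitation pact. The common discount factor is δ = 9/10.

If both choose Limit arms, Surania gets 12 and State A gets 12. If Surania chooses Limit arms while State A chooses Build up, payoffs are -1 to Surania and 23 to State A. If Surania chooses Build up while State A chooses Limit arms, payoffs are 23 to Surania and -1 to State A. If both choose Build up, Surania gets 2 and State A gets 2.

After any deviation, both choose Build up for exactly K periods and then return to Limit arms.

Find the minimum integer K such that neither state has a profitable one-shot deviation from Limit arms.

Need Σ_{k=1}^{K} δ^k ≥ (23−12)/(12−2) = 1.1000 at δ = 9/10.
At K = 1 the sum is 0.9000 < 1.1000; at K = 2 it is 1.7100 ≥ 1.1000.
So the minimum punishment length is K = 2.

2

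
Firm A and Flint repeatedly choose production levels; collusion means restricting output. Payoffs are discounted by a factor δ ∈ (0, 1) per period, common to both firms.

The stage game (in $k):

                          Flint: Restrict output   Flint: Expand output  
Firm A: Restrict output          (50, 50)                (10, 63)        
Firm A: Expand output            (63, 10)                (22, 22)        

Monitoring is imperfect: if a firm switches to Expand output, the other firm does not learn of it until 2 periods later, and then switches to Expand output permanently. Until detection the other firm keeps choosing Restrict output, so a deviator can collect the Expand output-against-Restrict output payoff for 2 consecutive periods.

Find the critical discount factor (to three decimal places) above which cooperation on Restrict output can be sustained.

0.563

The best deviation is to choose Expand output for all 2 undetected periods, earning 63 each, then 22 forever once detected.
Deviation value: 63(1−δ^2)/(1−δ) + 22δ^2/(1−δ); cooperation value: 50/(1−δ).
IC: 50 ≥ 63(1−δ^2) + 22δ^2 = 63 − 41δ^2.
So δ^2 ≥ 13/41, giving δ ≥ (13/41)^(1/2) ≈ 0.563.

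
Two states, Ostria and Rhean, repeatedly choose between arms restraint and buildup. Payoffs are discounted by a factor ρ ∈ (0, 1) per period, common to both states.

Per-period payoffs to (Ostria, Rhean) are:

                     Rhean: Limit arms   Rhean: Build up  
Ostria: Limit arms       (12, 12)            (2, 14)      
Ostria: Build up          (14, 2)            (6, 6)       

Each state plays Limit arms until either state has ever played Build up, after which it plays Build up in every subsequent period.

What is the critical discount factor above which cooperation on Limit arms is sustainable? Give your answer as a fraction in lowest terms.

12/(1−ρ) ≥ 14 + 6ρ/(1−ρ)
12 ≥ 14 − 8ρ
ρ ≥ 2/8 = 1/4.

1/4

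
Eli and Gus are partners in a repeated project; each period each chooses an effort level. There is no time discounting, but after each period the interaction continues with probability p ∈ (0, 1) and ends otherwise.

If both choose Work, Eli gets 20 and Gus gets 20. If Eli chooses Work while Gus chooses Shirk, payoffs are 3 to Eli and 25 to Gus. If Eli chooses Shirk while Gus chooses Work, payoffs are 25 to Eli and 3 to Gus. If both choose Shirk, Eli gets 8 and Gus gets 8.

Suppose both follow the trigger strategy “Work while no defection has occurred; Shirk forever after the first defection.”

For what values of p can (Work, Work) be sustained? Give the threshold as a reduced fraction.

Expected cooperation value is 20 + p·20 + p²·20 + … = 20/(1−p); deviation gives 25 + p·8/(1−p).
20 ≥ 25(1−p) + 8p ⇒ 17p ≥ 5 ⇒ p ≥ 5/17.

5/17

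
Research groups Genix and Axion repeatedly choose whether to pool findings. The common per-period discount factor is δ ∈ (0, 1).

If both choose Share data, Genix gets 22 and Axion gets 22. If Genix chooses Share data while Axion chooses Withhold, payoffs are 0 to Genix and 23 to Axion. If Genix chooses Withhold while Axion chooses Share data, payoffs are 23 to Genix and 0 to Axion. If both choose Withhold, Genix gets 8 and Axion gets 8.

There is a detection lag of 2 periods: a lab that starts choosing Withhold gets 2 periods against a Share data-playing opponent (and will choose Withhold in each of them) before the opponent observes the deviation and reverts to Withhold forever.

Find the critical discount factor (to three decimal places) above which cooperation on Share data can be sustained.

0.258

The best deviation is to choose Withhold for all 2 undetected periods, earning 23 each, then 8 forever once detected.
Deviation value: 23(1−δ^2)/(1−δ) + 8δ^2/(1−δ); cooperation value: 22/(1−δ).
IC: 22 ≥ 23(1−δ^2) + 8δ^2 = 23 − 15δ^2.
So δ^2 ≥ 1/15, giving δ ≥ (1/15)^(1/2) ≈ 0.258.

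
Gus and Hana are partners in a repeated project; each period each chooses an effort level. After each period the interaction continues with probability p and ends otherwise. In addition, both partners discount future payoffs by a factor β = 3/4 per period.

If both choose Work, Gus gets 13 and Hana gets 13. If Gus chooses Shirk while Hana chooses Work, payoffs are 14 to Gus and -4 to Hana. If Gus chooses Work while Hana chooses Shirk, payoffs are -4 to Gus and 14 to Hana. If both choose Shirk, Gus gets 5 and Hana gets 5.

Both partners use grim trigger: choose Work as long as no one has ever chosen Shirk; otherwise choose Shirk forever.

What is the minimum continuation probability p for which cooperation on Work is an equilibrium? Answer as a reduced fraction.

With continuation probability p and discount β, the effective per-period discount factor is βp.
Grim-trigger IC: βp ≥ (14−13)/(14−5) = 1/9.
So p ≥ (1/9)/(3/4) = 4/27.

4/27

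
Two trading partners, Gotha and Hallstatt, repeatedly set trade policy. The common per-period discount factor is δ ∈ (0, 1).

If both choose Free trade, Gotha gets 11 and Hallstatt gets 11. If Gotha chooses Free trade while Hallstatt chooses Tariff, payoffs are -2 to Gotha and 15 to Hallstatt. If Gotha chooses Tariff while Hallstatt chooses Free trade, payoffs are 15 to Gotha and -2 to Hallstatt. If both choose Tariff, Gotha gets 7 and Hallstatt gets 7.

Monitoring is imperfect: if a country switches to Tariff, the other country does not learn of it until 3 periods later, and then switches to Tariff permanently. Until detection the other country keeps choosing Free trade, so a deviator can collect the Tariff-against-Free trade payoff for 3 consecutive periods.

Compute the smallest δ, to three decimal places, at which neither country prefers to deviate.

The best deviation is to choose Tariff for all 3 undetected periods, earning 15 each, then 7 forever once detected.
Deviation value: 15(1−δ^3)/(1−δ) + 7δ^3/(1−δ); cooperation value: 11/(1−δ).
IC: 11 ≥ 15(1−δ^3) + 7δ^3 = 15 − 8δ^3.
So δ^3 ≥ 4/8 = 1/2, giving δ ≥ (1/2)^(1/3) ≈ 0.794.

0.794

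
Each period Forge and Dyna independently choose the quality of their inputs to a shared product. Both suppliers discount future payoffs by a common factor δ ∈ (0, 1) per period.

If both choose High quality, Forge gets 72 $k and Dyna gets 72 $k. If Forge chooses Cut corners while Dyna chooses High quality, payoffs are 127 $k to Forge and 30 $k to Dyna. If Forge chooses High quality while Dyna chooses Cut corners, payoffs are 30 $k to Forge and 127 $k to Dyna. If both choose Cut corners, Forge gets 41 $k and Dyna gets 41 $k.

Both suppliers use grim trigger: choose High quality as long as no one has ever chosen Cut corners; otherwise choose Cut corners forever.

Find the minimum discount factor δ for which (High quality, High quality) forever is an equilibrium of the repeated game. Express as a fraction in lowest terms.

55/86

Cooperation forever yields 72 each period: 72/(1−δ).
Deviating yields 127 once, then 41 forever: 127 + 41δ/(1−δ).
No profitable deviation requires 72/(1−δ) ≥ 127 + 41δ/(1−δ).
Multiplying by (1−δ): 72 ≥ 127(1−δ) + 41δ = 127 − 86δ.
So 86δ ≥ 55, i.e. δ ≥ 55/86.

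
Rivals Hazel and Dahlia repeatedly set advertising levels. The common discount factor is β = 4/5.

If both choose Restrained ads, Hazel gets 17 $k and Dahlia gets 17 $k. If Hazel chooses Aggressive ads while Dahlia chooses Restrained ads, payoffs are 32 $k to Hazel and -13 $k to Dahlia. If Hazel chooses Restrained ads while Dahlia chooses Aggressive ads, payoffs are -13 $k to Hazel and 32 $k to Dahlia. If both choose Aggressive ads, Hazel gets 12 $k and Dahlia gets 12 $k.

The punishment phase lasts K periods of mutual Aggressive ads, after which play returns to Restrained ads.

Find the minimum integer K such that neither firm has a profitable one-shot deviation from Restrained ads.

7

Need Σ_{k=1}^{K} β^k ≥ (32−17)/(17−12) = 3.0000 at β = 4/5.
At K = 6 the sum is 2.9514 < 3.0000; at K = 7 it is 3.1611 ≥ 3.0000.
So the minimum punishment length is K = 7.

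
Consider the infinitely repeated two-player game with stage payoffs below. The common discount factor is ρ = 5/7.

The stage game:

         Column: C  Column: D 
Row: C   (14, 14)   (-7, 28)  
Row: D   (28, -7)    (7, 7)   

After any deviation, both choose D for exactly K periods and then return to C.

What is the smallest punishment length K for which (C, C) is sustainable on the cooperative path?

IC: ρ(1−ρ^K)/(1−ρ) ≥ (28−14)/(14−7) = 2.
With ρ = 5/7: need 1 − ρ^K ≥ 2·(1−5/7)/(5/7), i.e. ρ^K ≤ 0.2000.
Since (5/7)^4 = 0.2603 and (5/7)^5 = 0.1859, the smallest such K is 5.

5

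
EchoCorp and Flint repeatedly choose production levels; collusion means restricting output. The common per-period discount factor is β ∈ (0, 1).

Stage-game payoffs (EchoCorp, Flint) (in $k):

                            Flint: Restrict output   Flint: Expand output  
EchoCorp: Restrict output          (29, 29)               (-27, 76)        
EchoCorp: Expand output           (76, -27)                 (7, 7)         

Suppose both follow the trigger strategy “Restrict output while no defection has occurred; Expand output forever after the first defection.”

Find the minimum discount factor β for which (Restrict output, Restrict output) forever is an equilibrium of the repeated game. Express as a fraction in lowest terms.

Cooperation forever yields 29 each period: 29/(1−β).
Deviating yields 76 once, then 7 forever: 76 + 7β/(1−β).
No profitable deviation requires 29/(1−β) ≥ 76 + 7β/(1−β).
Multiplying by (1−β): 29 ≥ 76(1−β) + 7β = 76 − 69β.
So 69β ≥ 47, i.e. β ≥ 47/69.

47/69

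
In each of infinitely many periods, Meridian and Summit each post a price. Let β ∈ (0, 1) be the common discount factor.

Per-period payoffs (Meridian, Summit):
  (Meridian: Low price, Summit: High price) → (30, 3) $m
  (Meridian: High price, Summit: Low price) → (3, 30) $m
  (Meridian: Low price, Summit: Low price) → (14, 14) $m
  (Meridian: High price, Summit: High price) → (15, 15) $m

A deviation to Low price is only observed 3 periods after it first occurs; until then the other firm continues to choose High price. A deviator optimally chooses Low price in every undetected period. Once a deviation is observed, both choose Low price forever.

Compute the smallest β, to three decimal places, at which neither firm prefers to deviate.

0.979

The best deviation is to choose Low price for all 3 undetected periods, earning 30 each, then 14 forever once detected.
Deviation value: 30(1−β^3)/(1−β) + 14β^3/(1−β); cooperation value: 15/(1−β).
IC: 15 ≥ 30(1−β^3) + 14β^3 = 30 − 16β^3.
So β^3 ≥ 15/16, giving β ≥ (15/16)^(1/3) ≈ 0.979.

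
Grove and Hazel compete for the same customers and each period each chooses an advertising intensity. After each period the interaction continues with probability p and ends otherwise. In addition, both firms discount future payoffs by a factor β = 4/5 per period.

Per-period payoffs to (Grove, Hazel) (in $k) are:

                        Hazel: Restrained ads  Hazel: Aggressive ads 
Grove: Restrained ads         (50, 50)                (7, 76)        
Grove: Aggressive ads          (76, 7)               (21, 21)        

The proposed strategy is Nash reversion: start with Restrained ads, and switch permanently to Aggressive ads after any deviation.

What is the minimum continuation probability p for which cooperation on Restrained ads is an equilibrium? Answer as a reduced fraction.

With continuation probability p and discount β, the effective per-period discount factor is βp.
Grim-trigger IC: βp ≥ (76−50)/(76−21) = 26/55.
So p ≥ (26/55)/(4/5) = 13/22.

13/22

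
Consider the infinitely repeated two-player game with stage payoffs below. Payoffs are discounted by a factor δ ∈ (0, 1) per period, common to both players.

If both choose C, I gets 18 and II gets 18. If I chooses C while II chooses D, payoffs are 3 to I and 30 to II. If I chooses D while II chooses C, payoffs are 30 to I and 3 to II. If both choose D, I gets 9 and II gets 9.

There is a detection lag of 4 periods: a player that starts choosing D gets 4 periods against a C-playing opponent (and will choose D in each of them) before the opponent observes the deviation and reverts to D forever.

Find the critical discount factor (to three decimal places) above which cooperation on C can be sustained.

The best deviation is to choose D for all 4 undetected periods, earning 30 each, then 9 forever once detected.
Deviation value: 30(1−δ^4)/(1−δ) + 9δ^4/(1−δ); cooperation value: 18/(1−δ).
IC: 18 ≥ 30(1−δ^4) + 9δ^4 = 30 − 21δ^4.
So δ^4 ≥ 12/21 = 4/7, giving δ ≥ (4/7)^(1/4) ≈ 0.869.

0.869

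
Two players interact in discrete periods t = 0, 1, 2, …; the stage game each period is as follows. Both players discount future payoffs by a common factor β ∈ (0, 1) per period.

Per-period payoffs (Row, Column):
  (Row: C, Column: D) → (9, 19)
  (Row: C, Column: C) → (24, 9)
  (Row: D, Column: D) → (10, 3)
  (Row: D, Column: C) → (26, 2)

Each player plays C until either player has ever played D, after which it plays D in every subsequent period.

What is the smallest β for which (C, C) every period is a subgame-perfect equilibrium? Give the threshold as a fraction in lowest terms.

5/8

Row's threshold: (26−24)/(26−10) = 1/8.
Column's threshold: (19−9)/(19−3) = 5/8.
1/8 < 5/8, so Column binds and β* = 5/8.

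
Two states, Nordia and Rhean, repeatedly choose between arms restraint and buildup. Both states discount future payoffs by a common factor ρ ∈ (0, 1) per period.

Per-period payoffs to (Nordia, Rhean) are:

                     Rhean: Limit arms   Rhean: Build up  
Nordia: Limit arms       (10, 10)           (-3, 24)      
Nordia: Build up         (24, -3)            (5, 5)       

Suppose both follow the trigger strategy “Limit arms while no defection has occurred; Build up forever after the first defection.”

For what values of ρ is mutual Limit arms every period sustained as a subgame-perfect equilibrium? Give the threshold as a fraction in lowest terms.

14/19

Under grim trigger the critical discount factor is (T−C)/(T−P) with T = 24, C = 10, P = 5.
ρ* = (24−10)/(24−5) = 14/19.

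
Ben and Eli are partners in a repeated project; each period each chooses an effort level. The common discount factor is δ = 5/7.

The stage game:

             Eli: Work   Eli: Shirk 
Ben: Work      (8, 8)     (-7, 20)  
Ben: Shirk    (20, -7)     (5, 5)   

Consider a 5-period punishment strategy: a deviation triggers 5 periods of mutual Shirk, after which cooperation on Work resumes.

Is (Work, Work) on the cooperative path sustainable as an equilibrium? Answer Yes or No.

Comparing payoff streams over the 6 periods until play realigns: cooperate → 8(1+δ+…+δ^5); deviate → 20 + 5(δ+…+δ^5).
Cooperation is sustained iff (8−5)(δ+…+δ^5) ≥ 20−8.
δ+…+δ^5 = 5/7·(1−(5/7)^5)/(1−5/7) = 2.0352, and (20−8)/(8−5) = 4.0000.
2.0352 < 4.0000, so cooperation is not sustainable.

No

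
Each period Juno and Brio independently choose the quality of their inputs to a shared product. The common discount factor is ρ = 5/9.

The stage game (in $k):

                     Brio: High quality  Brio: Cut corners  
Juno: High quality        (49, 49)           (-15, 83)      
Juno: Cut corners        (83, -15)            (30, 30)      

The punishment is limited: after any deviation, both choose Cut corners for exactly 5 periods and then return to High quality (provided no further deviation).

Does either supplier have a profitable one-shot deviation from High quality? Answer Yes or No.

Yes

A one-shot deviation gives 83 now, then 30 for 5 periods, then back to 49.
Gain from deviating: (83−49) today; loss: (49−30) in each of the next 5 periods.
No-deviation condition: (49−30)(ρ+…+ρ^5) ≥ 83−49, i.e. ρ+…+ρ^5 ≥ 34/19.
At ρ = 5/9: ρ+…+ρ^5 = 1.1838 < 1.7895.
So cooperation is not sustainable.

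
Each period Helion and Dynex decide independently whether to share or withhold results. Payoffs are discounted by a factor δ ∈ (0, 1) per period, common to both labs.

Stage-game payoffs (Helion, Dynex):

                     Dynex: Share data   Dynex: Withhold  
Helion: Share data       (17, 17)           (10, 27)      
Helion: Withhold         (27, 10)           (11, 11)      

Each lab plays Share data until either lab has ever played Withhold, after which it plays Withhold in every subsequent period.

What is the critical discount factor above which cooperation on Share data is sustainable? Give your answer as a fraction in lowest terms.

17/(1−δ) ≥ 27 + 11δ/(1−δ)
17 ≥ 27 − 16δ
δ ≥ 10/16 = 5/8.

5/8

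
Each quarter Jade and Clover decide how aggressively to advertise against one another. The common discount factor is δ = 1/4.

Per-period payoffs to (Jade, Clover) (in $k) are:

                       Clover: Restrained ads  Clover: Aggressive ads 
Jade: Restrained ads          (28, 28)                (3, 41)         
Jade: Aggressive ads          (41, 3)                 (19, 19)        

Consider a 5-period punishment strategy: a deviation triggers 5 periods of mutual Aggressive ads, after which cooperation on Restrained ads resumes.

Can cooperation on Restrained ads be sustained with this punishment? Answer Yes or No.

No

A one-shot deviation gives 41 now, then 19 for 5 periods, then back to 28.
Gain from deviating: (41−28) today; loss: (28−19) in each of the next 5 periods.
No-deviation condition: (28−19)(δ+…+δ^5) ≥ 41−28, i.e. δ+…+δ^5 ≥ 13/9.
At δ = 1/4: δ+…+δ^5 = 0.3330 < 1.4444.
So cooperation is not sustainable.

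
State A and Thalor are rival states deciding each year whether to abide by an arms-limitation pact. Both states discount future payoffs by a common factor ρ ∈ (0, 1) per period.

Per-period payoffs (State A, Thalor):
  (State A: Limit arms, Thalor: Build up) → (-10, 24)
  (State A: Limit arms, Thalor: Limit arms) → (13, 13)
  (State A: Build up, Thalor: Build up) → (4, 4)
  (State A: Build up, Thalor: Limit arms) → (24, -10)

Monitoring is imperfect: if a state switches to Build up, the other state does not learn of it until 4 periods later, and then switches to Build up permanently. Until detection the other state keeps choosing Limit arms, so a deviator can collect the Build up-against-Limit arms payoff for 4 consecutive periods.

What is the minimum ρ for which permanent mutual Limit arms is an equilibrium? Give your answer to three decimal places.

0.861

Deviating for the 4 undetected periods gains 24−13 = 11 per period over cooperation, then loses 13−4 = 9 per period forever once punishment starts.
Gain: 11(1 + ρ + … + ρ^3); loss: 9·ρ^4/(1−ρ).
No profitable deviation ⇔ 11(1−ρ^4) ≤ 9·ρ^4, i.e. ρ^4 ≥ 11/(11+9) = 11/20.
Hence ρ ≥ (11/20)^(1/4) ≈ 0.861.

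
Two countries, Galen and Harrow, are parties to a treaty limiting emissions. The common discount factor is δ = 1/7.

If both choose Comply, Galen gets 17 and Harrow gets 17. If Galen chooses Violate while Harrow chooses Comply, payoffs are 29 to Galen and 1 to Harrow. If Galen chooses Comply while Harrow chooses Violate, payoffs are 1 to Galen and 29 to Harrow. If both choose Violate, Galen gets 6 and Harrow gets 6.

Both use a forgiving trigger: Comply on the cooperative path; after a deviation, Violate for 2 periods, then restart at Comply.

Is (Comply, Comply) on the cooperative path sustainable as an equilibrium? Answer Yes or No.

IC: δ+…+δ^2 ≥ (29−17)/(17−6) = 12/11.
At δ = 1/7: partial sum = 0.1633 < 1.0909. Cooperation not sustainable.

No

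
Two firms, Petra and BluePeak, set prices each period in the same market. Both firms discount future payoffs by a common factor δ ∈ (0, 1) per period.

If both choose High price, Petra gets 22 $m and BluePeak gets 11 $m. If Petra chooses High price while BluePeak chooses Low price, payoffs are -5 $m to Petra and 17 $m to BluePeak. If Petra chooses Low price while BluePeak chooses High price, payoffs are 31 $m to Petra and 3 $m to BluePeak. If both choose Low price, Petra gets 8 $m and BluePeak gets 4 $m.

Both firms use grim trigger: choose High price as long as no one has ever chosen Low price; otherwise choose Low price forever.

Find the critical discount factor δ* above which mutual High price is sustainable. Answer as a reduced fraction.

6/13

Petra's threshold: (31−22)/(31−8) = 9/23.
BluePeak's threshold: (17−11)/(17−4) = 6/13.
9/23 < 6/13, so BluePeak binds and δ* = 6/13.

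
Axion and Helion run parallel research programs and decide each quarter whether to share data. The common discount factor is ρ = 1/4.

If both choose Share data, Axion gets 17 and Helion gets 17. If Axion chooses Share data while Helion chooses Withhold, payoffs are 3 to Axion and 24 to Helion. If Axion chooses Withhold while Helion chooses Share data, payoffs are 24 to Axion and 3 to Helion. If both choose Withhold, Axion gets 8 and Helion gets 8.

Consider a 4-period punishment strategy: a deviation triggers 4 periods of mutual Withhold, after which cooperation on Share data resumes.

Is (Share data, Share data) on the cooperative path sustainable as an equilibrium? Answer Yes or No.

A one-shot deviation gives 24 now, then 8 for 4 periods, then back to 17.
Gain from deviating: (24−17) today; loss: (17−8) in each of the next 4 periods.
No-deviation condition: (17−8)(ρ+…+ρ^4) ≥ 24−17, i.e. ρ+…+ρ^4 ≥ 7/9.
At ρ = 1/4: ρ+…+ρ^4 = 0.3320 < 0.7778.
So cooperation is not sustainable.

No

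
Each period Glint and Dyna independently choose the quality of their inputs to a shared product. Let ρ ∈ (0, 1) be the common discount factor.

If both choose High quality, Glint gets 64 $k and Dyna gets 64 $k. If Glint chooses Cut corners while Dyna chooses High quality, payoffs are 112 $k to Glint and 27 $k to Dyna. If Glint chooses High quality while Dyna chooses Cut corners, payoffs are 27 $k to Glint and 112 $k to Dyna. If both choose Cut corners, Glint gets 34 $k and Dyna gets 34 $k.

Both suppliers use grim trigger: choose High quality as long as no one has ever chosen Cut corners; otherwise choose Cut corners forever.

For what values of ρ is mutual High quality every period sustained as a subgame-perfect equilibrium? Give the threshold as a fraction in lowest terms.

8/13

Under grim trigger the critical discount factor is (T−C)/(T−P) with T = 112, C = 64, P = 34.
ρ* = (112−64)/(112−34) = 48/78 = 8/13.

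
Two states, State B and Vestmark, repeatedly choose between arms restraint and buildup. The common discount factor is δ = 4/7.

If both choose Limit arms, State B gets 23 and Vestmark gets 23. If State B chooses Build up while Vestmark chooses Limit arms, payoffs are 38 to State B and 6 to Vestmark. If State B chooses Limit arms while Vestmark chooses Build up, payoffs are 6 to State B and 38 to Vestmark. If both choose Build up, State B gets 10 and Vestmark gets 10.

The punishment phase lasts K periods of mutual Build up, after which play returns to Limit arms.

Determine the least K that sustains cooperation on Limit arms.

IC: δ(1−δ^K)/(1−δ) ≥ (38−23)/(23−10) = 15/13.
With δ = 4/7: need 1 − δ^K ≥ 15/13·(1−4/7)/(4/7), i.e. δ^K ≤ 0.1346.
Since (4/7)^3 = 0.1866 and (4/7)^4 = 0.1066, the smallest such K is 4.

4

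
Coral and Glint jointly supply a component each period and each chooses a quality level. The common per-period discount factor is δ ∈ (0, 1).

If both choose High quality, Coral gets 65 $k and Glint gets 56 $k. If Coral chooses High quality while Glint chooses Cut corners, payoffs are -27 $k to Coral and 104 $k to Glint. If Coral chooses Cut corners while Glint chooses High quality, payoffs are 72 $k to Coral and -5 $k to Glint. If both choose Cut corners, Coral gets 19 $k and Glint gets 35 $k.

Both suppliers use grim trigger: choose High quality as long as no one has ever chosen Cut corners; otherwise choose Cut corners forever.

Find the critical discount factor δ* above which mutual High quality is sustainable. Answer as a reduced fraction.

Coral: cooperation gives 65 each period; deviation gives 72 once then 19 forever.
  65/(1−δ) ≥ 72 + 19δ/(1−δ) ⇒ δ ≥ 7/53.
Glint: cooperation gives 56 each period; deviation gives 104 once then 35 forever.
  δ ≥ 48/69 = 16/23.
Both must hold, so the binding constraint is Glint's: δ ≥ 16/23.

16/23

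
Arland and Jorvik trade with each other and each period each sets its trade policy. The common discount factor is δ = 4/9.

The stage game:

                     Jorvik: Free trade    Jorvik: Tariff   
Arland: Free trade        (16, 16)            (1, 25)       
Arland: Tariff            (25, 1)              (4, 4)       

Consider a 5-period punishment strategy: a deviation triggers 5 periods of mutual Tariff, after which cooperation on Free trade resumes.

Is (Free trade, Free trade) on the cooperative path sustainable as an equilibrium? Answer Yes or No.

Comparing payoff streams over the 6 periods until play realigns: cooperate → 16(1+δ+…+δ^5); deviate → 25 + 4(δ+…+δ^5).
Cooperation is sustained iff (16−4)(δ+…+δ^5) ≥ 25−16.
δ+…+δ^5 = 4/9·(1−(4/9)^5)/(1−4/9) = 0.7861, and (25−16)/(16−4) = 0.7500.
0.7861 ≥ 0.7500, so cooperation is sustainable.

Yes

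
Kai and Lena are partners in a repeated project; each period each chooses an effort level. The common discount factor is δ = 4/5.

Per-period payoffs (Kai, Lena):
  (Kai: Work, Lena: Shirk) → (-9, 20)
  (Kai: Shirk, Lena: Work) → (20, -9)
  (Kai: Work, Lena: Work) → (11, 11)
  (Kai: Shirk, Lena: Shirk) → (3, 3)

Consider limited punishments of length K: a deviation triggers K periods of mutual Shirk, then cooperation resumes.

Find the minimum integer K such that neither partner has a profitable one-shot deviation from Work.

No profitable deviation requires (11−3)(δ+…+δ^K) ≥ 20−11, i.e. δ+…+δ^K ≥ 9/8 ≈ 1.1250.
With δ = 4/5, the partial sums are K=1: 0.8000, K=2: 1.4400.
K = 2 is the first length at which the sum reaches 1.1250.

2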